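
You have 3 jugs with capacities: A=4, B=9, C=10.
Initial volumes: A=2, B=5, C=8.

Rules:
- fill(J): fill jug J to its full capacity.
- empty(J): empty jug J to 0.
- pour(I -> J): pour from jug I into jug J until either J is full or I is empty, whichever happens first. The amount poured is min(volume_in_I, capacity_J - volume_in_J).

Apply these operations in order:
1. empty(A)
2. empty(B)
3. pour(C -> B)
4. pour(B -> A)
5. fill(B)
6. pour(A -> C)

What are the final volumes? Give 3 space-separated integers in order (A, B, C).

Answer: 0 9 4

Derivation:
Step 1: empty(A) -> (A=0 B=5 C=8)
Step 2: empty(B) -> (A=0 B=0 C=8)
Step 3: pour(C -> B) -> (A=0 B=8 C=0)
Step 4: pour(B -> A) -> (A=4 B=4 C=0)
Step 5: fill(B) -> (A=4 B=9 C=0)
Step 6: pour(A -> C) -> (A=0 B=9 C=4)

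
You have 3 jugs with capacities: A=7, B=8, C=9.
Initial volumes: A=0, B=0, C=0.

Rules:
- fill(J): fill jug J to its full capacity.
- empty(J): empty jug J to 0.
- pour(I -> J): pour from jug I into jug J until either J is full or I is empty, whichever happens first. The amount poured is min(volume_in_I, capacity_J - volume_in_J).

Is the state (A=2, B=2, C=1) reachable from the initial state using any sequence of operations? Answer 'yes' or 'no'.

Answer: no

Derivation:
BFS explored all 384 reachable states.
Reachable set includes: (0,0,0), (0,0,1), (0,0,2), (0,0,3), (0,0,4), (0,0,5), (0,0,6), (0,0,7), (0,0,8), (0,0,9), (0,1,0), (0,1,1) ...
Target (A=2, B=2, C=1) not in reachable set → no.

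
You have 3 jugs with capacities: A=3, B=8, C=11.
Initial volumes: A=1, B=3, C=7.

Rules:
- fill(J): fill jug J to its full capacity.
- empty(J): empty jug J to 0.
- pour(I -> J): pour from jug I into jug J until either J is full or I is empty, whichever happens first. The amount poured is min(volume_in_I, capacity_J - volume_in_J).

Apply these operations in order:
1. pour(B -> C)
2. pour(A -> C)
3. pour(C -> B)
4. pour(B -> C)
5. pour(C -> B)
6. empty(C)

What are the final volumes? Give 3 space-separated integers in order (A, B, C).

Answer: 0 8 0

Derivation:
Step 1: pour(B -> C) -> (A=1 B=0 C=10)
Step 2: pour(A -> C) -> (A=0 B=0 C=11)
Step 3: pour(C -> B) -> (A=0 B=8 C=3)
Step 4: pour(B -> C) -> (A=0 B=0 C=11)
Step 5: pour(C -> B) -> (A=0 B=8 C=3)
Step 6: empty(C) -> (A=0 B=8 C=0)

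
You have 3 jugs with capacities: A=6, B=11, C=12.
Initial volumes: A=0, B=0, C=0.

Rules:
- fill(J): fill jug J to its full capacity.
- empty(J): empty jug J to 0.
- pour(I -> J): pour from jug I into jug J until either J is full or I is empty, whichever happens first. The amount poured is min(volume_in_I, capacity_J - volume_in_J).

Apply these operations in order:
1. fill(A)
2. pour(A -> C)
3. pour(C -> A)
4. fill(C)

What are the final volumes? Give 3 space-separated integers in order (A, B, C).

Step 1: fill(A) -> (A=6 B=0 C=0)
Step 2: pour(A -> C) -> (A=0 B=0 C=6)
Step 3: pour(C -> A) -> (A=6 B=0 C=0)
Step 4: fill(C) -> (A=6 B=0 C=12)

Answer: 6 0 12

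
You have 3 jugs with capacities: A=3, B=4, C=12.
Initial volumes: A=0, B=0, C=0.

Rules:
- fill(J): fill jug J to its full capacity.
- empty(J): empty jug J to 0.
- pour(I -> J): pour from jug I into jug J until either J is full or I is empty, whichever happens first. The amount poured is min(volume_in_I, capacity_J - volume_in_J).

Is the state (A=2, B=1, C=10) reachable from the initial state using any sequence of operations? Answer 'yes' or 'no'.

Answer: no

Derivation:
BFS explored all 194 reachable states.
Reachable set includes: (0,0,0), (0,0,1), (0,0,2), (0,0,3), (0,0,4), (0,0,5), (0,0,6), (0,0,7), (0,0,8), (0,0,9), (0,0,10), (0,0,11) ...
Target (A=2, B=1, C=10) not in reachable set → no.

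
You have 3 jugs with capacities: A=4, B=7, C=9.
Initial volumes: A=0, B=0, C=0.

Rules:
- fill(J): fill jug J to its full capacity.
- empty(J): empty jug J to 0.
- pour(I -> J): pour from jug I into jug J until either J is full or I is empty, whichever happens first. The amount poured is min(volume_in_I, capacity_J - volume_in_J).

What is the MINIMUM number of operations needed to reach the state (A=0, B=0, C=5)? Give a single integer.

BFS from (A=0, B=0, C=0). One shortest path:
  1. fill(C) -> (A=0 B=0 C=9)
  2. pour(C -> A) -> (A=4 B=0 C=5)
  3. empty(A) -> (A=0 B=0 C=5)
Reached target in 3 moves.

Answer: 3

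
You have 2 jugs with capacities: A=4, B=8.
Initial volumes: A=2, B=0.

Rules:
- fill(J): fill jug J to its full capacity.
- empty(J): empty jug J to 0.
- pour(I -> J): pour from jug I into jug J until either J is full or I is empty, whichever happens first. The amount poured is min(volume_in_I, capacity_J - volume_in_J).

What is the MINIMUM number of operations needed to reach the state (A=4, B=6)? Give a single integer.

BFS from (A=2, B=0). One shortest path:
  1. fill(B) -> (A=2 B=8)
  2. pour(B -> A) -> (A=4 B=6)
Reached target in 2 moves.

Answer: 2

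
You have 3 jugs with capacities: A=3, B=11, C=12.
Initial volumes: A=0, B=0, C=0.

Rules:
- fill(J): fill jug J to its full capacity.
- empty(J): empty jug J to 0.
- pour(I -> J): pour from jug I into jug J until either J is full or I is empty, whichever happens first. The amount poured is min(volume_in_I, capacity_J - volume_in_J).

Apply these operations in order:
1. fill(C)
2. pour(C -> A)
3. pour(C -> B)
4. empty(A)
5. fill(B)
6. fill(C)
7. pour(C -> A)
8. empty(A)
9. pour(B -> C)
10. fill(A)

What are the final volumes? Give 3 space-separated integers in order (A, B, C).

Answer: 3 8 12

Derivation:
Step 1: fill(C) -> (A=0 B=0 C=12)
Step 2: pour(C -> A) -> (A=3 B=0 C=9)
Step 3: pour(C -> B) -> (A=3 B=9 C=0)
Step 4: empty(A) -> (A=0 B=9 C=0)
Step 5: fill(B) -> (A=0 B=11 C=0)
Step 6: fill(C) -> (A=0 B=11 C=12)
Step 7: pour(C -> A) -> (A=3 B=11 C=9)
Step 8: empty(A) -> (A=0 B=11 C=9)
Step 9: pour(B -> C) -> (A=0 B=8 C=12)
Step 10: fill(A) -> (A=3 B=8 C=12)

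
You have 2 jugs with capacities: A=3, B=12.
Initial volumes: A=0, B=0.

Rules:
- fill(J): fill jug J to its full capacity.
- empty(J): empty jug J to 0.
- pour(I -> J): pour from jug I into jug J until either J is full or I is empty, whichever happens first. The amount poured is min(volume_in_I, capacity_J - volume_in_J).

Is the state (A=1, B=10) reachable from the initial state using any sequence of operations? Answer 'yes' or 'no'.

BFS explored all 10 reachable states.
Reachable set includes: (0,0), (0,3), (0,6), (0,9), (0,12), (3,0), (3,3), (3,6), (3,9), (3,12)
Target (A=1, B=10) not in reachable set → no.

Answer: no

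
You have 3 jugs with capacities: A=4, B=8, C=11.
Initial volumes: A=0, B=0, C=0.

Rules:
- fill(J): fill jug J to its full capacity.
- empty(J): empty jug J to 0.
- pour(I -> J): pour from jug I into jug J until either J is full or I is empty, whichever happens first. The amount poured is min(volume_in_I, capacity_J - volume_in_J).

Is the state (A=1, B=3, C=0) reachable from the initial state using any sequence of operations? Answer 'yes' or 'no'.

Answer: yes

Derivation:
BFS from (A=0, B=0, C=0):
  1. fill(A) -> (A=4 B=0 C=0)
  2. fill(B) -> (A=4 B=8 C=0)
  3. pour(B -> C) -> (A=4 B=0 C=8)
  4. pour(A -> C) -> (A=1 B=0 C=11)
  5. pour(C -> B) -> (A=1 B=8 C=3)
  6. empty(B) -> (A=1 B=0 C=3)
  7. pour(C -> B) -> (A=1 B=3 C=0)
Target reached → yes.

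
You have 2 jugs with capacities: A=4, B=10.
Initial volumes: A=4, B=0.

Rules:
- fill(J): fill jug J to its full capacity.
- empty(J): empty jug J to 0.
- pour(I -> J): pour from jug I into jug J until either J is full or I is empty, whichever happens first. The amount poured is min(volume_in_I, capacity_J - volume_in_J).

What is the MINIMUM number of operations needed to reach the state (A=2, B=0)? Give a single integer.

BFS from (A=4, B=0). One shortest path:
  1. pour(A -> B) -> (A=0 B=4)
  2. fill(A) -> (A=4 B=4)
  3. pour(A -> B) -> (A=0 B=8)
  4. fill(A) -> (A=4 B=8)
  5. pour(A -> B) -> (A=2 B=10)
  6. empty(B) -> (A=2 B=0)
Reached target in 6 moves.

Answer: 6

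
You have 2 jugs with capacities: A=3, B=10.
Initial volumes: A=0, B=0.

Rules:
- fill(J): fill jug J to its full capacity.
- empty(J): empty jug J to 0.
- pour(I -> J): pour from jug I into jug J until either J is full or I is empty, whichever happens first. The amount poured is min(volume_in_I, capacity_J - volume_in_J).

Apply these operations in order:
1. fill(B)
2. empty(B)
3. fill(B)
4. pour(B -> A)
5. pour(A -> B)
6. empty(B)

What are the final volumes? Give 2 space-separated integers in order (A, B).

Answer: 0 0

Derivation:
Step 1: fill(B) -> (A=0 B=10)
Step 2: empty(B) -> (A=0 B=0)
Step 3: fill(B) -> (A=0 B=10)
Step 4: pour(B -> A) -> (A=3 B=7)
Step 5: pour(A -> B) -> (A=0 B=10)
Step 6: empty(B) -> (A=0 B=0)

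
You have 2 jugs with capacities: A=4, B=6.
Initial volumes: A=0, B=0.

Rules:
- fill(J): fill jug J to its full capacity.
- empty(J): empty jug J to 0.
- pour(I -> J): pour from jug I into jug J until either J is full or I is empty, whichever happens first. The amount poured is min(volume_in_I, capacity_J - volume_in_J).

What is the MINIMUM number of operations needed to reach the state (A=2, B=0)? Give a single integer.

BFS from (A=0, B=0). One shortest path:
  1. fill(B) -> (A=0 B=6)
  2. pour(B -> A) -> (A=4 B=2)
  3. empty(A) -> (A=0 B=2)
  4. pour(B -> A) -> (A=2 B=0)
Reached target in 4 moves.

Answer: 4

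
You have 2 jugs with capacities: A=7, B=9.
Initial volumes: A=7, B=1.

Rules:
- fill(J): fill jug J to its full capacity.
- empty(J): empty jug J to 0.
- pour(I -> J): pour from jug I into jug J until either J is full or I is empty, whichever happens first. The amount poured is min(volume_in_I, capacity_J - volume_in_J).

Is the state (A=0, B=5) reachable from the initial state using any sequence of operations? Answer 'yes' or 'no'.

BFS from (A=7, B=1):
  1. empty(B) -> (A=7 B=0)
  2. pour(A -> B) -> (A=0 B=7)
  3. fill(A) -> (A=7 B=7)
  4. pour(A -> B) -> (A=5 B=9)
  5. empty(B) -> (A=5 B=0)
  6. pour(A -> B) -> (A=0 B=5)
Target reached → yes.

Answer: yes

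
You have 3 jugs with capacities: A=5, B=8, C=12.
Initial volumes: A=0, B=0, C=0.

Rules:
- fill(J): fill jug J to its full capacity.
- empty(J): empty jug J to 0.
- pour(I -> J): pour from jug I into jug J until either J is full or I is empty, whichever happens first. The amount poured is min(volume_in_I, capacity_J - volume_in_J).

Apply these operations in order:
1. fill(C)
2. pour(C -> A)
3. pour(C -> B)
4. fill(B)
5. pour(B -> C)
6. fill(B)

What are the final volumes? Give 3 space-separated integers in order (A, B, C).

Step 1: fill(C) -> (A=0 B=0 C=12)
Step 2: pour(C -> A) -> (A=5 B=0 C=7)
Step 3: pour(C -> B) -> (A=5 B=7 C=0)
Step 4: fill(B) -> (A=5 B=8 C=0)
Step 5: pour(B -> C) -> (A=5 B=0 C=8)
Step 6: fill(B) -> (A=5 B=8 C=8)

Answer: 5 8 8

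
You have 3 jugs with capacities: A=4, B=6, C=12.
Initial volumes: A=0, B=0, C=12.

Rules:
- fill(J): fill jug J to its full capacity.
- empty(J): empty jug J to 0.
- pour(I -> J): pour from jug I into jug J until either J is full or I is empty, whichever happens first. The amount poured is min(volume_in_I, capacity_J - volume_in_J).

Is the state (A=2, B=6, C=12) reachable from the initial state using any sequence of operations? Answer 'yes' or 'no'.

Answer: yes

Derivation:
BFS from (A=0, B=0, C=12):
  1. fill(A) -> (A=4 B=0 C=12)
  2. pour(A -> B) -> (A=0 B=4 C=12)
  3. fill(A) -> (A=4 B=4 C=12)
  4. pour(A -> B) -> (A=2 B=6 C=12)
Target reached → yes.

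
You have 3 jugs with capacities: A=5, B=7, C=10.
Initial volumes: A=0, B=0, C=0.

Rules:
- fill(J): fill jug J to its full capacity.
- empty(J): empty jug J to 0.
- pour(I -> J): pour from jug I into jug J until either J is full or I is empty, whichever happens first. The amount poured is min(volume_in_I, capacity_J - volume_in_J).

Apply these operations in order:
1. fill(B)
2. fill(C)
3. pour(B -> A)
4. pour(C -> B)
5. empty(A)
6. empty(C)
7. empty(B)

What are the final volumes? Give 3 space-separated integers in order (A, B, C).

Step 1: fill(B) -> (A=0 B=7 C=0)
Step 2: fill(C) -> (A=0 B=7 C=10)
Step 3: pour(B -> A) -> (A=5 B=2 C=10)
Step 4: pour(C -> B) -> (A=5 B=7 C=5)
Step 5: empty(A) -> (A=0 B=7 C=5)
Step 6: empty(C) -> (A=0 B=7 C=0)
Step 7: empty(B) -> (A=0 B=0 C=0)

Answer: 0 0 0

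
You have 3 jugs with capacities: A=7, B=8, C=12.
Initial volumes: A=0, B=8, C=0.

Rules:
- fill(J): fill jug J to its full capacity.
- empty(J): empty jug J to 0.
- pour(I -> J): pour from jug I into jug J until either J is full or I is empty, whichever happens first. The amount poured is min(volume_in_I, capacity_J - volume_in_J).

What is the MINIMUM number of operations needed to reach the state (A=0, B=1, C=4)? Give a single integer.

Answer: 5

Derivation:
BFS from (A=0, B=8, C=0). One shortest path:
  1. empty(B) -> (A=0 B=0 C=0)
  2. fill(C) -> (A=0 B=0 C=12)
  3. pour(C -> B) -> (A=0 B=8 C=4)
  4. pour(B -> A) -> (A=7 B=1 C=4)
  5. empty(A) -> (A=0 B=1 C=4)
Reached target in 5 moves.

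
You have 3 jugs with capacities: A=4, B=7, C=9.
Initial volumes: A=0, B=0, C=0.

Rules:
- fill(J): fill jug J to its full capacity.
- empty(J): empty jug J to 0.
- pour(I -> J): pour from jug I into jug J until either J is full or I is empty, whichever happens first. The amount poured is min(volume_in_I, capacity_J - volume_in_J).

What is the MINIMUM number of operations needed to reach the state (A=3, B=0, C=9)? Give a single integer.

Answer: 5

Derivation:
BFS from (A=0, B=0, C=0). One shortest path:
  1. fill(B) -> (A=0 B=7 C=0)
  2. fill(C) -> (A=0 B=7 C=9)
  3. pour(B -> A) -> (A=4 B=3 C=9)
  4. empty(A) -> (A=0 B=3 C=9)
  5. pour(B -> A) -> (A=3 B=0 C=9)
Reached target in 5 moves.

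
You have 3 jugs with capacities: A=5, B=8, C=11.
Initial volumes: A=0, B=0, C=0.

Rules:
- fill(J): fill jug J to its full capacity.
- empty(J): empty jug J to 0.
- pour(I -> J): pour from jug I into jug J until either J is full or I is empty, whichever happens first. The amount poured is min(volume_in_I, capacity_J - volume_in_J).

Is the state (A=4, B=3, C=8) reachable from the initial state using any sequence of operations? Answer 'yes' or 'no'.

BFS explored all 368 reachable states.
Reachable set includes: (0,0,0), (0,0,1), (0,0,2), (0,0,3), (0,0,4), (0,0,5), (0,0,6), (0,0,7), (0,0,8), (0,0,9), (0,0,10), (0,0,11) ...
Target (A=4, B=3, C=8) not in reachable set → no.

Answer: no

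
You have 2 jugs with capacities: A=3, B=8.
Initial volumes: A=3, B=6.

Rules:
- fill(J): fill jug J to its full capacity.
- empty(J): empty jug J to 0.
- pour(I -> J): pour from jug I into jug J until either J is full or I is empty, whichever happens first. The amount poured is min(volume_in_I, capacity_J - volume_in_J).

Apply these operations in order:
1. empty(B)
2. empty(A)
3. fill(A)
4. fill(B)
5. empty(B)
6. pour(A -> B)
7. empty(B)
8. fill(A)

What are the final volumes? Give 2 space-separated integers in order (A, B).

Answer: 3 0

Derivation:
Step 1: empty(B) -> (A=3 B=0)
Step 2: empty(A) -> (A=0 B=0)
Step 3: fill(A) -> (A=3 B=0)
Step 4: fill(B) -> (A=3 B=8)
Step 5: empty(B) -> (A=3 B=0)
Step 6: pour(A -> B) -> (A=0 B=3)
Step 7: empty(B) -> (A=0 B=0)
Step 8: fill(A) -> (A=3 B=0)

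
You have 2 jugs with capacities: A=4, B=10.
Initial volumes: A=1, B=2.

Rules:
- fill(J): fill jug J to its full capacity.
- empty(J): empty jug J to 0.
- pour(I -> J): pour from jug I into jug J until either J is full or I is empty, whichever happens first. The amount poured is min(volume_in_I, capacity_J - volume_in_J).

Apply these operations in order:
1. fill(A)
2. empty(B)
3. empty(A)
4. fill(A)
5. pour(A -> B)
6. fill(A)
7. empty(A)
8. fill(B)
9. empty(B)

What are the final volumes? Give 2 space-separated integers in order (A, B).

Step 1: fill(A) -> (A=4 B=2)
Step 2: empty(B) -> (A=4 B=0)
Step 3: empty(A) -> (A=0 B=0)
Step 4: fill(A) -> (A=4 B=0)
Step 5: pour(A -> B) -> (A=0 B=4)
Step 6: fill(A) -> (A=4 B=4)
Step 7: empty(A) -> (A=0 B=4)
Step 8: fill(B) -> (A=0 B=10)
Step 9: empty(B) -> (A=0 B=0)

Answer: 0 0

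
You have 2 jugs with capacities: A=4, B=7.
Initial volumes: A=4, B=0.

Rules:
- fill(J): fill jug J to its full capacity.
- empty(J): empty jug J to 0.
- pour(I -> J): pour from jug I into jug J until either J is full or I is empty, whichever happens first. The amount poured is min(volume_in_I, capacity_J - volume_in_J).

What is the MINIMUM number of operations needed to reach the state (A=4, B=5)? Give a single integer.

BFS from (A=4, B=0). One shortest path:
  1. pour(A -> B) -> (A=0 B=4)
  2. fill(A) -> (A=4 B=4)
  3. pour(A -> B) -> (A=1 B=7)
  4. empty(B) -> (A=1 B=0)
  5. pour(A -> B) -> (A=0 B=1)
  6. fill(A) -> (A=4 B=1)
  7. pour(A -> B) -> (A=0 B=5)
  8. fill(A) -> (A=4 B=5)
Reached target in 8 moves.

Answer: 8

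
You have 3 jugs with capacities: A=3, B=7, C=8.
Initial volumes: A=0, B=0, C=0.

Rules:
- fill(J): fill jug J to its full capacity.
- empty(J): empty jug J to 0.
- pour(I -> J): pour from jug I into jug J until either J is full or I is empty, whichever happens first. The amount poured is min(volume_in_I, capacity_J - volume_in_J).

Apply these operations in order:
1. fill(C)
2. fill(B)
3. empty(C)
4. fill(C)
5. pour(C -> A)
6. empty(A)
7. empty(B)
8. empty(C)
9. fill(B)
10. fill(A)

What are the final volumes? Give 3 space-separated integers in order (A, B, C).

Step 1: fill(C) -> (A=0 B=0 C=8)
Step 2: fill(B) -> (A=0 B=7 C=8)
Step 3: empty(C) -> (A=0 B=7 C=0)
Step 4: fill(C) -> (A=0 B=7 C=8)
Step 5: pour(C -> A) -> (A=3 B=7 C=5)
Step 6: empty(A) -> (A=0 B=7 C=5)
Step 7: empty(B) -> (A=0 B=0 C=5)
Step 8: empty(C) -> (A=0 B=0 C=0)
Step 9: fill(B) -> (A=0 B=7 C=0)
Step 10: fill(A) -> (A=3 B=7 C=0)

Answer: 3 7 0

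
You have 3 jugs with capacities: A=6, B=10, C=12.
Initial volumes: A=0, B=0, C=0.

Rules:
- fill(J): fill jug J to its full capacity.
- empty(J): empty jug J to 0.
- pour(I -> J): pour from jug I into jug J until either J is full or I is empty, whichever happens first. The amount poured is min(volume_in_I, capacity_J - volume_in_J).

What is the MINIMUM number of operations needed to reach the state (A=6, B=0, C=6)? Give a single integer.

BFS from (A=0, B=0, C=0). One shortest path:
  1. fill(C) -> (A=0 B=0 C=12)
  2. pour(C -> A) -> (A=6 B=0 C=6)
Reached target in 2 moves.

Answer: 2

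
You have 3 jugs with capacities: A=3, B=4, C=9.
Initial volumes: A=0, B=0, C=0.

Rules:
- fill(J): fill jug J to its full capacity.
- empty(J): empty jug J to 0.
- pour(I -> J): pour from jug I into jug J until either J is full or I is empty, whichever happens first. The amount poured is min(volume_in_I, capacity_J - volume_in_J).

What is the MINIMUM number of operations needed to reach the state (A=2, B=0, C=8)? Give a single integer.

Answer: 7

Derivation:
BFS from (A=0, B=0, C=0). One shortest path:
  1. fill(A) -> (A=3 B=0 C=0)
  2. fill(B) -> (A=3 B=4 C=0)
  3. pour(B -> C) -> (A=3 B=0 C=4)
  4. pour(A -> B) -> (A=0 B=3 C=4)
  5. fill(A) -> (A=3 B=3 C=4)
  6. pour(A -> B) -> (A=2 B=4 C=4)
  7. pour(B -> C) -> (A=2 B=0 C=8)
Reached target in 7 moves.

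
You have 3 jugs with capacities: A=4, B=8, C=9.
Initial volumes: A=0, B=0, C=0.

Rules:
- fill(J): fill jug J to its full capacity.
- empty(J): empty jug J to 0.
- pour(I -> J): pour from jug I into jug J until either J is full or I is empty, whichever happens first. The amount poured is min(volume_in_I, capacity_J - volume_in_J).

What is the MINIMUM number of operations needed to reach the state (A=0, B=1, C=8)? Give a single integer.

BFS from (A=0, B=0, C=0). One shortest path:
  1. fill(C) -> (A=0 B=0 C=9)
  2. pour(C -> B) -> (A=0 B=8 C=1)
  3. pour(C -> A) -> (A=1 B=8 C=0)
  4. pour(B -> C) -> (A=1 B=0 C=8)
  5. pour(A -> B) -> (A=0 B=1 C=8)
Reached target in 5 moves.

Answer: 5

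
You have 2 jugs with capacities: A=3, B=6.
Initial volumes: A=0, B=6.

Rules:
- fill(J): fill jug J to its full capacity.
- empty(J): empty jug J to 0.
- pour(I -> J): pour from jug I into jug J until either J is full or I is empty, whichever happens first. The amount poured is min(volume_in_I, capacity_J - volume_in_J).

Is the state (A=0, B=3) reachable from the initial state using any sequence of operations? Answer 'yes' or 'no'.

Answer: yes

Derivation:
BFS from (A=0, B=6):
  1. pour(B -> A) -> (A=3 B=3)
  2. empty(A) -> (A=0 B=3)
Target reached → yes.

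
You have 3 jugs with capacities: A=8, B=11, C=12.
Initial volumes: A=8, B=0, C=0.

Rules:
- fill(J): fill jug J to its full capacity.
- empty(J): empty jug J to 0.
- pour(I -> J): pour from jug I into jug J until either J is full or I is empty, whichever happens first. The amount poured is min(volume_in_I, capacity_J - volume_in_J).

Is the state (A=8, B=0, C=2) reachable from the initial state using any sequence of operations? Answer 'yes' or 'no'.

Answer: yes

Derivation:
BFS from (A=8, B=0, C=0):
  1. fill(C) -> (A=8 B=0 C=12)
  2. pour(C -> B) -> (A=8 B=11 C=1)
  3. empty(B) -> (A=8 B=0 C=1)
  4. pour(C -> B) -> (A=8 B=1 C=0)
  5. fill(C) -> (A=8 B=1 C=12)
  6. pour(C -> B) -> (A=8 B=11 C=2)
  7. empty(B) -> (A=8 B=0 C=2)
Target reached → yes.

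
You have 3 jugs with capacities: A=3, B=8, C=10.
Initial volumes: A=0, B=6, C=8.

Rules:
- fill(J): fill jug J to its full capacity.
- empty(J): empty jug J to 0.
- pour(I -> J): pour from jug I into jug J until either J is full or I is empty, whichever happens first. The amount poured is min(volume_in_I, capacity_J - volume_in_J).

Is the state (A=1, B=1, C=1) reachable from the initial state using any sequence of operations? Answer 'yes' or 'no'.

Answer: no

Derivation:
BFS explored all 270 reachable states.
Reachable set includes: (0,0,0), (0,0,1), (0,0,2), (0,0,3), (0,0,4), (0,0,5), (0,0,6), (0,0,7), (0,0,8), (0,0,9), (0,0,10), (0,1,0) ...
Target (A=1, B=1, C=1) not in reachable set → no.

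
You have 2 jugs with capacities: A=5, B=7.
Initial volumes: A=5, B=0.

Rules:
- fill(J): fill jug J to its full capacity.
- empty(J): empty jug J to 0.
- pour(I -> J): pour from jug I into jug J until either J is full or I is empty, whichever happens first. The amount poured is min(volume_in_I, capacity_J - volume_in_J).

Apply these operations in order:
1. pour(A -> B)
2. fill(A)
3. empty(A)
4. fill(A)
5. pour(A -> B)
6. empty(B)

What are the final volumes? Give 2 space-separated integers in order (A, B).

Answer: 3 0

Derivation:
Step 1: pour(A -> B) -> (A=0 B=5)
Step 2: fill(A) -> (A=5 B=5)
Step 3: empty(A) -> (A=0 B=5)
Step 4: fill(A) -> (A=5 B=5)
Step 5: pour(A -> B) -> (A=3 B=7)
Step 6: empty(B) -> (A=3 B=0)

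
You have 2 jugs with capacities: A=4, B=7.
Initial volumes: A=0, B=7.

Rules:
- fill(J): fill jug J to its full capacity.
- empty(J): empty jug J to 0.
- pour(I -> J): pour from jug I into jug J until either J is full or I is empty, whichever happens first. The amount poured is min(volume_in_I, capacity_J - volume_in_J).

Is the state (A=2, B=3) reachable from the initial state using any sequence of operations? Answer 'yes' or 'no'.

BFS explored all 22 reachable states.
Reachable set includes: (0,0), (0,1), (0,2), (0,3), (0,4), (0,5), (0,6), (0,7), (1,0), (1,7), (2,0), (2,7) ...
Target (A=2, B=3) not in reachable set → no.

Answer: no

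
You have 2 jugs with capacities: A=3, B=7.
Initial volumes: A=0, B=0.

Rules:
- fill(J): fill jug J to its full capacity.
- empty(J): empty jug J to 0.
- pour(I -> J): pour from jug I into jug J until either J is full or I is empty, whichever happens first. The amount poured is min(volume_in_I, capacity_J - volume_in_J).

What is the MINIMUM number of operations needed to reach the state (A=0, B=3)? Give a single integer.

Answer: 2

Derivation:
BFS from (A=0, B=0). One shortest path:
  1. fill(A) -> (A=3 B=0)
  2. pour(A -> B) -> (A=0 B=3)
Reached target in 2 moves.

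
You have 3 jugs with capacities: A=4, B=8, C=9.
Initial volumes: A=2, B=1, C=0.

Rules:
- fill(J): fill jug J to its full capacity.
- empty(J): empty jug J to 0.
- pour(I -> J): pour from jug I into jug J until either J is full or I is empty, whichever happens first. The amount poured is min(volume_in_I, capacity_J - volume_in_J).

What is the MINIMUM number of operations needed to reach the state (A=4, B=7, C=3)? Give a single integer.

BFS from (A=2, B=1, C=0). One shortest path:
  1. fill(B) -> (A=2 B=8 C=0)
  2. pour(B -> C) -> (A=2 B=0 C=8)
  3. fill(B) -> (A=2 B=8 C=8)
  4. pour(B -> C) -> (A=2 B=7 C=9)
  5. pour(C -> A) -> (A=4 B=7 C=7)
  6. empty(A) -> (A=0 B=7 C=7)
  7. pour(C -> A) -> (A=4 B=7 C=3)
Reached target in 7 moves.

Answer: 7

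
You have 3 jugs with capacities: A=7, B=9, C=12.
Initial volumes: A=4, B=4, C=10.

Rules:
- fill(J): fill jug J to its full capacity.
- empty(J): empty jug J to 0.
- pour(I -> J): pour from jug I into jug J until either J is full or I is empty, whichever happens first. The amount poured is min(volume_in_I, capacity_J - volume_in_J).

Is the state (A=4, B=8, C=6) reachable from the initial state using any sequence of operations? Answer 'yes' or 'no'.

BFS explored all 513 reachable states.
Reachable set includes: (0,0,0), (0,0,1), (0,0,2), (0,0,3), (0,0,4), (0,0,5), (0,0,6), (0,0,7), (0,0,8), (0,0,9), (0,0,10), (0,0,11) ...
Target (A=4, B=8, C=6) not in reachable set → no.

Answer: no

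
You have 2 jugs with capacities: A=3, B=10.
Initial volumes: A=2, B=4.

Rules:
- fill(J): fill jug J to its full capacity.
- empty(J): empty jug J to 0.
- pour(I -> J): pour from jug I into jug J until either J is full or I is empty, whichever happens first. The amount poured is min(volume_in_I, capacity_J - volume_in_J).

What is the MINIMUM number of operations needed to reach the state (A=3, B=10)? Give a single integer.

Answer: 2

Derivation:
BFS from (A=2, B=4). One shortest path:
  1. fill(A) -> (A=3 B=4)
  2. fill(B) -> (A=3 B=10)
Reached target in 2 moves.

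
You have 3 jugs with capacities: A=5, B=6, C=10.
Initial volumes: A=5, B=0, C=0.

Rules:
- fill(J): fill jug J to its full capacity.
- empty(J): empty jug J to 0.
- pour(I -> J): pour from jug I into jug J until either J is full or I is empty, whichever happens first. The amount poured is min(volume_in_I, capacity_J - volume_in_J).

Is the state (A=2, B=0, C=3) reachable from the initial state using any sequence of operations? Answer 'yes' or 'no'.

Answer: yes

Derivation:
BFS from (A=5, B=0, C=0):
  1. fill(B) -> (A=5 B=6 C=0)
  2. pour(B -> C) -> (A=5 B=0 C=6)
  3. pour(A -> C) -> (A=1 B=0 C=10)
  4. pour(C -> B) -> (A=1 B=6 C=4)
  5. pour(B -> A) -> (A=5 B=2 C=4)
  6. pour(A -> C) -> (A=0 B=2 C=9)
  7. pour(B -> A) -> (A=2 B=0 C=9)
  8. pour(C -> B) -> (A=2 B=6 C=3)
  9. empty(B) -> (A=2 B=0 C=3)
Target reached → yes.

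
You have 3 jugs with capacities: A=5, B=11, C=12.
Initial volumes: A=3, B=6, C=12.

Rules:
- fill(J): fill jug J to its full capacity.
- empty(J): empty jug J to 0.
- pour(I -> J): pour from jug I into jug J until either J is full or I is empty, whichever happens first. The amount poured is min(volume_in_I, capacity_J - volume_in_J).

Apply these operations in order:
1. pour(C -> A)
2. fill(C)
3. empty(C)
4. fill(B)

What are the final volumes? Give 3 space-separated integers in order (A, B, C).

Step 1: pour(C -> A) -> (A=5 B=6 C=10)
Step 2: fill(C) -> (A=5 B=6 C=12)
Step 3: empty(C) -> (A=5 B=6 C=0)
Step 4: fill(B) -> (A=5 B=11 C=0)

Answer: 5 11 0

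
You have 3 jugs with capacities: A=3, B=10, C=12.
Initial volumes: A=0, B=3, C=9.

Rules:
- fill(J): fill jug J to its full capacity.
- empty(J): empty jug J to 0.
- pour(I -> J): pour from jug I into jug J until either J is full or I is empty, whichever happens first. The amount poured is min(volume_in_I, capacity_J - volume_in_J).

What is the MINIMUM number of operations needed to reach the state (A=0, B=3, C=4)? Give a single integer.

Answer: 6

Derivation:
BFS from (A=0, B=3, C=9). One shortest path:
  1. fill(B) -> (A=0 B=10 C=9)
  2. pour(B -> A) -> (A=3 B=7 C=9)
  3. pour(B -> C) -> (A=3 B=4 C=12)
  4. empty(C) -> (A=3 B=4 C=0)
  5. pour(B -> C) -> (A=3 B=0 C=4)
  6. pour(A -> B) -> (A=0 B=3 C=4)
Reached target in 6 moves.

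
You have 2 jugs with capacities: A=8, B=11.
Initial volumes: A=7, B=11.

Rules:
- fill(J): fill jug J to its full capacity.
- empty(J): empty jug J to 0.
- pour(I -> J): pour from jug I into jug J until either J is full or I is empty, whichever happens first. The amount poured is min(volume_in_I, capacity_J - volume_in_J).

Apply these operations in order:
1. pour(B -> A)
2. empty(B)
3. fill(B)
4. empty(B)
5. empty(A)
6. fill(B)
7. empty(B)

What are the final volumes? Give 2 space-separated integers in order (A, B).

Answer: 0 0

Derivation:
Step 1: pour(B -> A) -> (A=8 B=10)
Step 2: empty(B) -> (A=8 B=0)
Step 3: fill(B) -> (A=8 B=11)
Step 4: empty(B) -> (A=8 B=0)
Step 5: empty(A) -> (A=0 B=0)
Step 6: fill(B) -> (A=0 B=11)
Step 7: empty(B) -> (A=0 B=0)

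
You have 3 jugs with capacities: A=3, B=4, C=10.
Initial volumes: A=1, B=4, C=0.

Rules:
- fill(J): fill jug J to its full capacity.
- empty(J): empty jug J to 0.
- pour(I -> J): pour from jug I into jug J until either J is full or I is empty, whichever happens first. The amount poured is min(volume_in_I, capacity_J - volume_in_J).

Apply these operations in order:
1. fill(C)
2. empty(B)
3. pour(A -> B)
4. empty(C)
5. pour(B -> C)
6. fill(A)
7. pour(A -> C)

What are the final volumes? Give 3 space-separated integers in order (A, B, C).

Answer: 0 0 4

Derivation:
Step 1: fill(C) -> (A=1 B=4 C=10)
Step 2: empty(B) -> (A=1 B=0 C=10)
Step 3: pour(A -> B) -> (A=0 B=1 C=10)
Step 4: empty(C) -> (A=0 B=1 C=0)
Step 5: pour(B -> C) -> (A=0 B=0 C=1)
Step 6: fill(A) -> (A=3 B=0 C=1)
Step 7: pour(A -> C) -> (A=0 B=0 C=4)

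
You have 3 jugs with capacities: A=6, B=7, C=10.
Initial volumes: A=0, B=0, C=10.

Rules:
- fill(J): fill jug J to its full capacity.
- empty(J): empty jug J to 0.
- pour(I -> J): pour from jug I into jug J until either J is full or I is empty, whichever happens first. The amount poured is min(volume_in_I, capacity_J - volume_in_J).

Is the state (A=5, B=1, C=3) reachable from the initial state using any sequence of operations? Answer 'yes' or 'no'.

BFS explored all 346 reachable states.
Reachable set includes: (0,0,0), (0,0,1), (0,0,2), (0,0,3), (0,0,4), (0,0,5), (0,0,6), (0,0,7), (0,0,8), (0,0,9), (0,0,10), (0,1,0) ...
Target (A=5, B=1, C=3) not in reachable set → no.

Answer: no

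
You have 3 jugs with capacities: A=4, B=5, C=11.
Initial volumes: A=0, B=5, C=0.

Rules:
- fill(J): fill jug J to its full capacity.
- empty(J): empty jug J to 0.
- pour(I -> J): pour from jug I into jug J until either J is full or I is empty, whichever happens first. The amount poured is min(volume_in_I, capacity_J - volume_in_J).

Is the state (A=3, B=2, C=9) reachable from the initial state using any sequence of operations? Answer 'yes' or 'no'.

BFS explored all 240 reachable states.
Reachable set includes: (0,0,0), (0,0,1), (0,0,2), (0,0,3), (0,0,4), (0,0,5), (0,0,6), (0,0,7), (0,0,8), (0,0,9), (0,0,10), (0,0,11) ...
Target (A=3, B=2, C=9) not in reachable set → no.

Answer: no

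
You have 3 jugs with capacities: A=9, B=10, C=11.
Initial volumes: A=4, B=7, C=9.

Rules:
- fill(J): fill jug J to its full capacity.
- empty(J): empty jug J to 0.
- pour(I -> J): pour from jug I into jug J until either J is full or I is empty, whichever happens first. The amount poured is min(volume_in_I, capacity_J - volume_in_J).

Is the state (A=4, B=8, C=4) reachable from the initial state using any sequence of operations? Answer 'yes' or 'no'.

Answer: no

Derivation:
BFS explored all 601 reachable states.
Reachable set includes: (0,0,0), (0,0,1), (0,0,2), (0,0,3), (0,0,4), (0,0,5), (0,0,6), (0,0,7), (0,0,8), (0,0,9), (0,0,10), (0,0,11) ...
Target (A=4, B=8, C=4) not in reachable set → no.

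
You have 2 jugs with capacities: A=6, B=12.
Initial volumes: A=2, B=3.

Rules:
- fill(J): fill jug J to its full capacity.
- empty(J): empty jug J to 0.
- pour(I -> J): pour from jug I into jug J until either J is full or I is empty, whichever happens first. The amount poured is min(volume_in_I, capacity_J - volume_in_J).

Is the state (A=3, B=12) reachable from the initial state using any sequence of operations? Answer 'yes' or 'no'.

Answer: yes

Derivation:
BFS from (A=2, B=3):
  1. empty(A) -> (A=0 B=3)
  2. pour(B -> A) -> (A=3 B=0)
  3. fill(B) -> (A=3 B=12)
Target reached → yes.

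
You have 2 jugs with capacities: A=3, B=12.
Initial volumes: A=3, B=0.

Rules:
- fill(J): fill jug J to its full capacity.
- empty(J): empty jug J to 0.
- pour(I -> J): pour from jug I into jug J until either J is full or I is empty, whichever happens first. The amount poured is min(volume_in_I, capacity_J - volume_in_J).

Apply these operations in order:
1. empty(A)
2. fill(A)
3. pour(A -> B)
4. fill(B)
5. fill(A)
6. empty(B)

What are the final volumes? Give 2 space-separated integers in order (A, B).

Step 1: empty(A) -> (A=0 B=0)
Step 2: fill(A) -> (A=3 B=0)
Step 3: pour(A -> B) -> (A=0 B=3)
Step 4: fill(B) -> (A=0 B=12)
Step 5: fill(A) -> (A=3 B=12)
Step 6: empty(B) -> (A=3 B=0)

Answer: 3 0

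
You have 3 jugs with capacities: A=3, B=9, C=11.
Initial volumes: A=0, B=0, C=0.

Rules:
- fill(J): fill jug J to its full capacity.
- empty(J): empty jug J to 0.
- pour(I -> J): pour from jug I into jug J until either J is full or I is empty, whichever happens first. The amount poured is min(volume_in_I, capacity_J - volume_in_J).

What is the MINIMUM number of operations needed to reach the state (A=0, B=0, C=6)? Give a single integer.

BFS from (A=0, B=0, C=0). One shortest path:
  1. fill(A) -> (A=3 B=0 C=0)
  2. pour(A -> C) -> (A=0 B=0 C=3)
  3. fill(A) -> (A=3 B=0 C=3)
  4. pour(A -> C) -> (A=0 B=0 C=6)
Reached target in 4 moves.

Answer: 4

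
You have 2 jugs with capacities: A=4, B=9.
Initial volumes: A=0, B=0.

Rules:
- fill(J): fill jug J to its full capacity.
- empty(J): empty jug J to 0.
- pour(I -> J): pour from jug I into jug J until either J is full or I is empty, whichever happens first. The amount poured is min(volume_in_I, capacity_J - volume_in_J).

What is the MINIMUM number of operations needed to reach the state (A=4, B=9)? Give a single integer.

Answer: 2

Derivation:
BFS from (A=0, B=0). One shortest path:
  1. fill(A) -> (A=4 B=0)
  2. fill(B) -> (A=4 B=9)
Reached target in 2 moves.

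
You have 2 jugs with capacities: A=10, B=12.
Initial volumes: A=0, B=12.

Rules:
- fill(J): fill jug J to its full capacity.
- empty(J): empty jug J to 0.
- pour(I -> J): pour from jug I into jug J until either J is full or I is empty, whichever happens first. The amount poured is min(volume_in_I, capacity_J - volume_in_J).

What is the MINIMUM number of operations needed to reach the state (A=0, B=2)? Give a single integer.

Answer: 2

Derivation:
BFS from (A=0, B=12). One shortest path:
  1. pour(B -> A) -> (A=10 B=2)
  2. empty(A) -> (A=0 B=2)
Reached target in 2 moves.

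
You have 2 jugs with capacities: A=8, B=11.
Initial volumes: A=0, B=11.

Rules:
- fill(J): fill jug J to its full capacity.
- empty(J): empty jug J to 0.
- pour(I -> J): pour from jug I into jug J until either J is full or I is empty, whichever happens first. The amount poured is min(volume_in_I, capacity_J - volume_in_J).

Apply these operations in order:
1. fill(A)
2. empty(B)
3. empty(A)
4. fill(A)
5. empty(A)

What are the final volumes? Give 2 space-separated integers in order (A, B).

Answer: 0 0

Derivation:
Step 1: fill(A) -> (A=8 B=11)
Step 2: empty(B) -> (A=8 B=0)
Step 3: empty(A) -> (A=0 B=0)
Step 4: fill(A) -> (A=8 B=0)
Step 5: empty(A) -> (A=0 B=0)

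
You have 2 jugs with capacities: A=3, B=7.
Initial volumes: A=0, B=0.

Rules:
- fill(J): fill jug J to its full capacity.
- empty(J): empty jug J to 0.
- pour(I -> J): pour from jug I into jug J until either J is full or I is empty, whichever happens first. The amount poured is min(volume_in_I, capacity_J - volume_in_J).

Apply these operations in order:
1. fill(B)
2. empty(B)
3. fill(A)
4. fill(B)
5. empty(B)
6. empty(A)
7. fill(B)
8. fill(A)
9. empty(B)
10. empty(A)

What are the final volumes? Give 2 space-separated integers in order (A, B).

Step 1: fill(B) -> (A=0 B=7)
Step 2: empty(B) -> (A=0 B=0)
Step 3: fill(A) -> (A=3 B=0)
Step 4: fill(B) -> (A=3 B=7)
Step 5: empty(B) -> (A=3 B=0)
Step 6: empty(A) -> (A=0 B=0)
Step 7: fill(B) -> (A=0 B=7)
Step 8: fill(A) -> (A=3 B=7)
Step 9: empty(B) -> (A=3 B=0)
Step 10: empty(A) -> (A=0 B=0)

Answer: 0 0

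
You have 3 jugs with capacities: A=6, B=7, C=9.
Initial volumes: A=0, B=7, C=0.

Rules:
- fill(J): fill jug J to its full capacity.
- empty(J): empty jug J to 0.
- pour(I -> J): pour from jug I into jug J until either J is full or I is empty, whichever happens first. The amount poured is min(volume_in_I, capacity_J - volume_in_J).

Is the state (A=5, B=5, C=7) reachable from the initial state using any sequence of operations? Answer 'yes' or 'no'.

BFS explored all 320 reachable states.
Reachable set includes: (0,0,0), (0,0,1), (0,0,2), (0,0,3), (0,0,4), (0,0,5), (0,0,6), (0,0,7), (0,0,8), (0,0,9), (0,1,0), (0,1,1) ...
Target (A=5, B=5, C=7) not in reachable set → no.

Answer: no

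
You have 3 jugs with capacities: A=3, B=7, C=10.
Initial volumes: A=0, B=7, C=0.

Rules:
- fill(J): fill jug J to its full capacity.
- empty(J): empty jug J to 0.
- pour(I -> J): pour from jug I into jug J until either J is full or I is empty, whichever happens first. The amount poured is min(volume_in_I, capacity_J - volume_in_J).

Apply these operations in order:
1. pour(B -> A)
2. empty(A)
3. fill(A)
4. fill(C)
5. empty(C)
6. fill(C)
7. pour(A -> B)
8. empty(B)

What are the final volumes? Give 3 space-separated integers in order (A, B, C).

Answer: 0 0 10

Derivation:
Step 1: pour(B -> A) -> (A=3 B=4 C=0)
Step 2: empty(A) -> (A=0 B=4 C=0)
Step 3: fill(A) -> (A=3 B=4 C=0)
Step 4: fill(C) -> (A=3 B=4 C=10)
Step 5: empty(C) -> (A=3 B=4 C=0)
Step 6: fill(C) -> (A=3 B=4 C=10)
Step 7: pour(A -> B) -> (A=0 B=7 C=10)
Step 8: empty(B) -> (A=0 B=0 C=10)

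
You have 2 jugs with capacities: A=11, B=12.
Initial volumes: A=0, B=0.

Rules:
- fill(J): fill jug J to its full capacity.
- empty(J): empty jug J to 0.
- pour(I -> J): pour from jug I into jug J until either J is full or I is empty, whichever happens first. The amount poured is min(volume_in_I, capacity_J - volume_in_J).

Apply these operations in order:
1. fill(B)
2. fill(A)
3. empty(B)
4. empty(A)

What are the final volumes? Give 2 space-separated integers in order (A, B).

Step 1: fill(B) -> (A=0 B=12)
Step 2: fill(A) -> (A=11 B=12)
Step 3: empty(B) -> (A=11 B=0)
Step 4: empty(A) -> (A=0 B=0)

Answer: 0 0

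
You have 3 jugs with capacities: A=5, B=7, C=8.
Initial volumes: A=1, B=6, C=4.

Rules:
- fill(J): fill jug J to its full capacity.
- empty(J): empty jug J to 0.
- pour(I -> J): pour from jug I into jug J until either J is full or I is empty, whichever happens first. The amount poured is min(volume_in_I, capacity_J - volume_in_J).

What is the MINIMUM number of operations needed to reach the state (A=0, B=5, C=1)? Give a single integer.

Answer: 5

Derivation:
BFS from (A=1, B=6, C=4). One shortest path:
  1. empty(A) -> (A=0 B=6 C=4)
  2. empty(C) -> (A=0 B=6 C=0)
  3. pour(B -> A) -> (A=5 B=1 C=0)
  4. pour(B -> C) -> (A=5 B=0 C=1)
  5. pour(A -> B) -> (A=0 B=5 C=1)
Reached target in 5 moves.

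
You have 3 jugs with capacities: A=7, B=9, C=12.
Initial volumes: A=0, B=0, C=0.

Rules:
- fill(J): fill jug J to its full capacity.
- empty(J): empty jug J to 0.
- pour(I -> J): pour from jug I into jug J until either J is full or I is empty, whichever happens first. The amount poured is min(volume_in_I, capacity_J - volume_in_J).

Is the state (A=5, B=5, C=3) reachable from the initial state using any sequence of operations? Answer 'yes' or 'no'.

Answer: no

Derivation:
BFS explored all 512 reachable states.
Reachable set includes: (0,0,0), (0,0,1), (0,0,2), (0,0,3), (0,0,4), (0,0,5), (0,0,6), (0,0,7), (0,0,8), (0,0,9), (0,0,10), (0,0,11) ...
Target (A=5, B=5, C=3) not in reachable set → no.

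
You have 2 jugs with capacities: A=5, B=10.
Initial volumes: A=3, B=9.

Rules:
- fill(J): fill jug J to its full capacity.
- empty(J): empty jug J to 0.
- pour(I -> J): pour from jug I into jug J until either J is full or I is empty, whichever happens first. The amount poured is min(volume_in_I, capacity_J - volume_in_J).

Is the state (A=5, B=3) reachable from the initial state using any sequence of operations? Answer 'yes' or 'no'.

BFS from (A=3, B=9):
  1. empty(B) -> (A=3 B=0)
  2. pour(A -> B) -> (A=0 B=3)
  3. fill(A) -> (A=5 B=3)
Target reached → yes.

Answer: yes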